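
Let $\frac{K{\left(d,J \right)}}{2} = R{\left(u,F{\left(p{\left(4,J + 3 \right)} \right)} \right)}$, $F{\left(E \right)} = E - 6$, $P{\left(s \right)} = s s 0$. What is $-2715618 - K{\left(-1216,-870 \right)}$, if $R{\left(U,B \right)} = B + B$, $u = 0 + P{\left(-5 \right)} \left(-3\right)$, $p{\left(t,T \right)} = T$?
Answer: $-2712126$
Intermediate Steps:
$P{\left(s \right)} = 0$ ($P{\left(s \right)} = s^{2} \cdot 0 = 0$)
$F{\left(E \right)} = -6 + E$
$u = 0$ ($u = 0 + 0 \left(-3\right) = 0 + 0 = 0$)
$R{\left(U,B \right)} = 2 B$
$K{\left(d,J \right)} = -12 + 4 J$ ($K{\left(d,J \right)} = 2 \cdot 2 \left(-6 + \left(J + 3\right)\right) = 2 \cdot 2 \left(-6 + \left(3 + J\right)\right) = 2 \cdot 2 \left(-3 + J\right) = 2 \left(-6 + 2 J\right) = -12 + 4 J$)
$-2715618 - K{\left(-1216,-870 \right)} = -2715618 - \left(-12 + 4 \left(-870\right)\right) = -2715618 - \left(-12 - 3480\right) = -2715618 - -3492 = -2715618 + 3492 = -2712126$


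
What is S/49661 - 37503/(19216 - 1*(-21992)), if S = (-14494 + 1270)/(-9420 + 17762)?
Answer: -2589498345963/2845220521816 ≈ -0.91012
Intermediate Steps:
S = -6612/4171 (S = -13224/8342 = -13224*1/8342 = -6612/4171 ≈ -1.5852)
S/49661 - 37503/(19216 - 1*(-21992)) = -6612/4171/49661 - 37503/(19216 - 1*(-21992)) = -6612/4171*1/49661 - 37503/(19216 + 21992) = -6612/207136031 - 37503/41208 = -6612/207136031 - 37503*1/41208 = -6612/207136031 - 12501/13736 = -2589498345963/2845220521816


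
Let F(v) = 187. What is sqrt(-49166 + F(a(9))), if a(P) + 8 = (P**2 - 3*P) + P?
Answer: I*sqrt(48979) ≈ 221.31*I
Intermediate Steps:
a(P) = -8 + P**2 - 2*P (a(P) = -8 + ((P**2 - 3*P) + P) = -8 + (P**2 - 2*P) = -8 + P**2 - 2*P)
sqrt(-49166 + F(a(9))) = sqrt(-49166 + 187) = sqrt(-48979) = I*sqrt(48979)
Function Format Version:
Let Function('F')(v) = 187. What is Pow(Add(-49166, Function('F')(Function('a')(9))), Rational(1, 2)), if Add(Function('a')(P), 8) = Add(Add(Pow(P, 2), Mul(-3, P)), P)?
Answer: Mul(I, Pow(48979, Rational(1, 2))) ≈ Mul(221.31, I)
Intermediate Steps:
Function('a')(P) = Add(-8, Pow(P, 2), Mul(-2, P)) (Function('a')(P) = Add(-8, Add(Add(Pow(P, 2), Mul(-3, P)), P)) = Add(-8, Add(Pow(P, 2), Mul(-2, P))) = Add(-8, Pow(P, 2), Mul(-2, P)))
Pow(Add(-49166, Function('F')(Function('a')(9))), Rational(1, 2)) = Pow(Add(-49166, 187), Rational(1, 2)) = Pow(-48979, Rational(1, 2)) = Mul(I, Pow(48979, Rational(1, 2)))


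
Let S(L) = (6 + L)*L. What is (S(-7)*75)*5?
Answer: 2625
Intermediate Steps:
S(L) = L*(6 + L)
(S(-7)*75)*5 = (-7*(6 - 7)*75)*5 = (-7*(-1)*75)*5 = (7*75)*5 = 525*5 = 2625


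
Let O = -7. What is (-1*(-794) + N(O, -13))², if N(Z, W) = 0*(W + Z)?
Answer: 630436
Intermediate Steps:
N(Z, W) = 0
(-1*(-794) + N(O, -13))² = (-1*(-794) + 0)² = (794 + 0)² = 794² = 630436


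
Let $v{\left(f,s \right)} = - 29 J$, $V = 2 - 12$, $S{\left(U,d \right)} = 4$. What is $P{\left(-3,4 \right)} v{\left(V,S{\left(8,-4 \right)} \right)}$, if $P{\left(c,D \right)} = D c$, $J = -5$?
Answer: $-1740$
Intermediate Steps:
$V = -10$
$v{\left(f,s \right)} = 145$ ($v{\left(f,s \right)} = \left(-29\right) \left(-5\right) = 145$)
$P{\left(-3,4 \right)} v{\left(V,S{\left(8,-4 \right)} \right)} = 4 \left(-3\right) 145 = \left(-12\right) 145 = -1740$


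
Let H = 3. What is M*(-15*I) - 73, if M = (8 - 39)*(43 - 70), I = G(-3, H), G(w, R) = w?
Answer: 37592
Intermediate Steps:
I = -3
M = 837 (M = -31*(-27) = 837)
M*(-15*I) - 73 = 837*(-15*(-3)) - 73 = 837*45 - 73 = 37665 - 73 = 37592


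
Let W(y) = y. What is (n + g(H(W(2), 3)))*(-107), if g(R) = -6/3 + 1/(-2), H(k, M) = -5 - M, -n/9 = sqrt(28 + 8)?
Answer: 12091/2 ≈ 6045.5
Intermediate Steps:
n = -54 (n = -9*sqrt(28 + 8) = -9*sqrt(36) = -9*6 = -54)
g(R) = -5/2 (g(R) = -6*1/3 + 1*(-1/2) = -2 - 1/2 = -5/2)
(n + g(H(W(2), 3)))*(-107) = (-54 - 5/2)*(-107) = -113/2*(-107) = 12091/2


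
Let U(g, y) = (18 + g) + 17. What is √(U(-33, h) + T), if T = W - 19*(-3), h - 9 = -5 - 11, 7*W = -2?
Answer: √2877/7 ≈ 7.6625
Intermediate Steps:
W = -2/7 (W = (⅐)*(-2) = -2/7 ≈ -0.28571)
h = -7 (h = 9 + (-5 - 11) = 9 - 16 = -7)
U(g, y) = 35 + g
T = 397/7 (T = -2/7 - 19*(-3) = -2/7 + 57 = 397/7 ≈ 56.714)
√(U(-33, h) + T) = √((35 - 33) + 397/7) = √(2 + 397/7) = √(411/7) = √2877/7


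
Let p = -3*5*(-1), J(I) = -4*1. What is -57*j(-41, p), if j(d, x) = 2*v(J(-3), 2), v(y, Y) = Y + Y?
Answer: -456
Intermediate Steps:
J(I) = -4
v(y, Y) = 2*Y
p = 15 (p = -15*(-1) = 15)
j(d, x) = 8 (j(d, x) = 2*(2*2) = 2*4 = 8)
-57*j(-41, p) = -57*8 = -456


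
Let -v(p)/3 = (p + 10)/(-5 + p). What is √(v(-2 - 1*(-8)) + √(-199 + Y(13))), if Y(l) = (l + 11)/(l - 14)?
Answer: √(-48 + I*√223) ≈ 1.0652 + 7.0096*I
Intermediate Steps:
Y(l) = (11 + l)/(-14 + l)
v(p) = -3*(10 + p)/(-5 + p) (v(p) = -3*(p + 10)/(-5 + p) = -3*(10 + p)/(-5 + p))
√(v(-2 - 1*(-8)) + √(-199 + Y(13))) = √(3*(-10 - (-2 - 1*(-8)))/(-5 + (-2 - 1*(-8))) + √(-199 + (11 + 13)/(-14 + 13))) = √(3*(-10 - (-2 + 8))/(-5 + (-2 + 8)) + √(-199 + 24/(-1))) = √(3*(-10 - 1*6)/(-5 + 6) + √(-199 - 1*24)) = √(3*(-10 - 6)/1 + √(-199 - 24)) = √(3*1*(-16) + √(-223)) = √(-48 + I*√223)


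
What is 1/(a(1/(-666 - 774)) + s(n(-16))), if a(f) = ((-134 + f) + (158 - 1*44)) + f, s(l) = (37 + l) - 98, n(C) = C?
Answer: -720/69841 ≈ -0.010309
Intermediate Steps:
s(l) = -61 + l
a(f) = -20 + 2*f (a(f) = ((-134 + f) + (158 - 44)) + f = ((-134 + f) + 114) + f = (-20 + f) + f = -20 + 2*f)
1/(a(1/(-666 - 774)) + s(n(-16))) = 1/((-20 + 2/(-666 - 774)) + (-61 - 16)) = 1/((-20 + 2/(-1440)) - 77) = 1/((-20 + 2*(-1/1440)) - 77) = 1/((-20 - 1/720) - 77) = 1/(-14401/720 - 77) = 1/(-69841/720) = -720/69841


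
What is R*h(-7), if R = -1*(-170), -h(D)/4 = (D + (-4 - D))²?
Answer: -10880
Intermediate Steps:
h(D) = -64 (h(D) = -4*(D + (-4 - D))² = -4*(-4)² = -4*16 = -64)
R = 170
R*h(-7) = 170*(-64) = -10880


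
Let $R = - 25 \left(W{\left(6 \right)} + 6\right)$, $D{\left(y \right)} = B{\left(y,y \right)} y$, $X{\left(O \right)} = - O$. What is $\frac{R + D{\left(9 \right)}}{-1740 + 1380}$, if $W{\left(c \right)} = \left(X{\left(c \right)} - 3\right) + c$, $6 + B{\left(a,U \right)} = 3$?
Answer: $\frac{17}{60} \approx 0.28333$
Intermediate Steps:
$B{\left(a,U \right)} = -3$ ($B{\left(a,U \right)} = -6 + 3 = -3$)
$W{\left(c \right)} = -3$ ($W{\left(c \right)} = \left(- c - 3\right) + c = \left(-3 - c\right) + c = -3$)
$D{\left(y \right)} = - 3 y$
$R = -75$ ($R = - 25 \left(-3 + 6\right) = \left(-25\right) 3 = -75$)
$\frac{R + D{\left(9 \right)}}{-1740 + 1380} = \frac{-75 - 27}{-1740 + 1380} = \frac{-75 - 27}{-360} = \left(-102\right) \left(- \frac{1}{360}\right) = \frac{17}{60}$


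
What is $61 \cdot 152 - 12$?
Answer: $9260$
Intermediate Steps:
$61 \cdot 152 - 12 = 9272 - 12 = 9260$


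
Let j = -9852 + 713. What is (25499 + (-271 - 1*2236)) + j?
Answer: 13853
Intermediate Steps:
j = -9139
(25499 + (-271 - 1*2236)) + j = (25499 + (-271 - 1*2236)) - 9139 = (25499 + (-271 - 2236)) - 9139 = (25499 - 2507) - 9139 = 22992 - 9139 = 13853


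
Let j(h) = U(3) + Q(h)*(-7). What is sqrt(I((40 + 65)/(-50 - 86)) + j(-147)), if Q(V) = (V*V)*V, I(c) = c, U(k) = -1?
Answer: sqrt(102817688270)/68 ≈ 4715.5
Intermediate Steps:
Q(V) = V**3 (Q(V) = V**2*V = V**3)
j(h) = -1 - 7*h**3 (j(h) = -1 + h**3*(-7) = -1 - 7*h**3)
sqrt(I((40 + 65)/(-50 - 86)) + j(-147)) = sqrt((40 + 65)/(-50 - 86) + (-1 - 7*(-147)**3)) = sqrt(105/(-136) + (-1 - 7*(-3176523))) = sqrt(105*(-1/136) + (-1 + 22235661)) = sqrt(-105/136 + 22235660) = sqrt(3024049655/136) = sqrt(102817688270)/68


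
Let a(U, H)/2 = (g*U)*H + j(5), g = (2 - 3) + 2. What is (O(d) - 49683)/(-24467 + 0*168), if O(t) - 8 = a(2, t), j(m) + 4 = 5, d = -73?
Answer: 49965/24467 ≈ 2.0421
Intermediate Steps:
g = 1 (g = -1 + 2 = 1)
j(m) = 1 (j(m) = -4 + 5 = 1)
a(U, H) = 2 + 2*H*U (a(U, H) = 2*((1*U)*H + 1) = 2*(U*H + 1) = 2*(H*U + 1) = 2*(1 + H*U) = 2 + 2*H*U)
O(t) = 10 + 4*t (O(t) = 8 + (2 + 2*t*2) = 8 + (2 + 4*t) = 10 + 4*t)
(O(d) - 49683)/(-24467 + 0*168) = ((10 + 4*(-73)) - 49683)/(-24467 + 0*168) = ((10 - 292) - 49683)/(-24467 + 0) = (-282 - 49683)/(-24467) = -49965*(-1/24467) = 49965/24467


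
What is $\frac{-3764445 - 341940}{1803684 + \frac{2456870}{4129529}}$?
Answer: $- \frac{16957435942665}{7448367841706} \approx -2.2767$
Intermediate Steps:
$\frac{-3764445 - 341940}{1803684 + \frac{2456870}{4129529}} = - \frac{4106385}{1803684 + 2456870 \cdot \frac{1}{4129529}} = - \frac{4106385}{1803684 + \frac{2456870}{4129529}} = - \frac{4106385}{\frac{7448367841706}{4129529}} = \left(-4106385\right) \frac{4129529}{7448367841706} = - \frac{16957435942665}{7448367841706}$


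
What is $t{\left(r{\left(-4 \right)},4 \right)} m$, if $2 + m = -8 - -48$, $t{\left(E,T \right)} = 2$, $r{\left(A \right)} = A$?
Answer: $76$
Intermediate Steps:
$m = 38$ ($m = -2 - -40 = -2 + \left(-8 + 48\right) = -2 + 40 = 38$)
$t{\left(r{\left(-4 \right)},4 \right)} m = 2 \cdot 38 = 76$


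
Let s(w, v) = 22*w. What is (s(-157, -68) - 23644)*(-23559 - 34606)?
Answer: 1576155170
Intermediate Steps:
(s(-157, -68) - 23644)*(-23559 - 34606) = (22*(-157) - 23644)*(-23559 - 34606) = (-3454 - 23644)*(-58165) = -27098*(-58165) = 1576155170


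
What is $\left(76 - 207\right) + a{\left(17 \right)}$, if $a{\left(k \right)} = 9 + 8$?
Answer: $-114$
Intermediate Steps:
$a{\left(k \right)} = 17$
$\left(76 - 207\right) + a{\left(17 \right)} = \left(76 - 207\right) + 17 = -131 + 17 = -114$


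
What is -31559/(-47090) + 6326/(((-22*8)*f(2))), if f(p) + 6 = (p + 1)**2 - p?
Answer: -73084239/2071960 ≈ -35.273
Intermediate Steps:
f(p) = -6 + (1 + p)**2 - p (f(p) = -6 + ((p + 1)**2 - p) = -6 + ((1 + p)**2 - p) = -6 + (1 + p)**2 - p)
-31559/(-47090) + 6326/(((-22*8)*f(2))) = -31559/(-47090) + 6326/(((-22*8)*(-5 + 2 + 2**2))) = -31559*(-1/47090) + 6326/((-176*(-5 + 2 + 4))) = 31559/47090 + 6326/((-176*1)) = 31559/47090 + 6326/(-176) = 31559/47090 + 6326*(-1/176) = 31559/47090 - 3163/88 = -73084239/2071960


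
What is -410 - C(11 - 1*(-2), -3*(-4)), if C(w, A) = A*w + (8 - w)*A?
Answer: -506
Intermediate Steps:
C(w, A) = A*w + A*(8 - w)
-410 - C(11 - 1*(-2), -3*(-4)) = -410 - 8*(-3*(-4)) = -410 - 8*12 = -410 - 1*96 = -410 - 96 = -506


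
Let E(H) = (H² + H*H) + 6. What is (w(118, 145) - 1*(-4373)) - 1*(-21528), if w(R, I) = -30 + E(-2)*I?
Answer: 27901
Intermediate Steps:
E(H) = 6 + 2*H² (E(H) = (H² + H²) + 6 = 2*H² + 6 = 6 + 2*H²)
w(R, I) = -30 + 14*I (w(R, I) = -30 + (6 + 2*(-2)²)*I = -30 + (6 + 2*4)*I = -30 + (6 + 8)*I = -30 + 14*I)
(w(118, 145) - 1*(-4373)) - 1*(-21528) = ((-30 + 14*145) - 1*(-4373)) - 1*(-21528) = ((-30 + 2030) + 4373) + 21528 = (2000 + 4373) + 21528 = 6373 + 21528 = 27901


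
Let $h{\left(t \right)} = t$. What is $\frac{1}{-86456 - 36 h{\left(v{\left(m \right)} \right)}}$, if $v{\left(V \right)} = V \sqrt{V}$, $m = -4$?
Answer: $- \frac{10807}{934340360} - \frac{9 i}{233585090} \approx -1.1566 \cdot 10^{-5} - 3.853 \cdot 10^{-8} i$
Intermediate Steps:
$v{\left(V \right)} = V^{\frac{3}{2}}$
$\frac{1}{-86456 - 36 h{\left(v{\left(m \right)} \right)}} = \frac{1}{-86456 - 36 \left(-4\right)^{\frac{3}{2}}} = \frac{1}{-86456 - 36 \left(- 8 i\right)} = \frac{1}{-86456 + 288 i} = \frac{-86456 - 288 i}{7474722880}$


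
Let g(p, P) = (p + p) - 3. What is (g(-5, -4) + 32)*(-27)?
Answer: -513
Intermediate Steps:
g(p, P) = -3 + 2*p (g(p, P) = 2*p - 3 = -3 + 2*p)
(g(-5, -4) + 32)*(-27) = ((-3 + 2*(-5)) + 32)*(-27) = ((-3 - 10) + 32)*(-27) = (-13 + 32)*(-27) = 19*(-27) = -513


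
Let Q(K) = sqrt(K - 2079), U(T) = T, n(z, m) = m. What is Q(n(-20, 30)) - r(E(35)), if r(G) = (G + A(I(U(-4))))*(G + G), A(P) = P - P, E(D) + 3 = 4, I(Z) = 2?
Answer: -2 + I*sqrt(2049) ≈ -2.0 + 45.266*I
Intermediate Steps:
E(D) = 1 (E(D) = -3 + 4 = 1)
A(P) = 0
Q(K) = sqrt(-2079 + K)
r(G) = 2*G**2 (r(G) = (G + 0)*(G + G) = G*(2*G) = 2*G**2)
Q(n(-20, 30)) - r(E(35)) = sqrt(-2079 + 30) - 2*1**2 = sqrt(-2049) - 2 = I*sqrt(2049) - 1*2 = I*sqrt(2049) - 2 = -2 + I*sqrt(2049)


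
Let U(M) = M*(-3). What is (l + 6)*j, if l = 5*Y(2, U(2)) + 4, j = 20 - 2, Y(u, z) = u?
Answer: 360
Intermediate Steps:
U(M) = -3*M
j = 18
l = 14 (l = 5*2 + 4 = 10 + 4 = 14)
(l + 6)*j = (14 + 6)*18 = 20*18 = 360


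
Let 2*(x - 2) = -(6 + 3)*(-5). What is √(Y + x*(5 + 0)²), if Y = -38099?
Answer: I*√149946/2 ≈ 193.61*I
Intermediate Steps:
x = 49/2 (x = 2 + (-(6 + 3)*(-5))/2 = 2 + (-9*(-5))/2 = 2 + (-1*(-45))/2 = 2 + (½)*45 = 2 + 45/2 = 49/2 ≈ 24.500)
√(Y + x*(5 + 0)²) = √(-38099 + 49*(5 + 0)²/2) = √(-38099 + (49/2)*5²) = √(-38099 + (49/2)*25) = √(-38099 + 1225/2) = √(-74973/2) = I*√149946/2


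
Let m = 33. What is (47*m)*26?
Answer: 40326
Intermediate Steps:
(47*m)*26 = (47*33)*26 = 1551*26 = 40326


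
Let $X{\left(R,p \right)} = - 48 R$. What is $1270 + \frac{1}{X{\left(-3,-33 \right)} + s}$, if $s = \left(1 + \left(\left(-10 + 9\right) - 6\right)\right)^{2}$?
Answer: $\frac{228601}{180} \approx 1270.0$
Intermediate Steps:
$s = 36$ ($s = \left(1 - 7\right)^{2} = \left(-6\right)^{2} = 36$)
$1270 + \frac{1}{X{\left(-3,-33 \right)} + s} = 1270 + \frac{1}{\left(-48\right) \left(-3\right) + 36} = 1270 + \frac{1}{144 + 36} = 1270 + \frac{1}{180} = \frac{228601}{180}$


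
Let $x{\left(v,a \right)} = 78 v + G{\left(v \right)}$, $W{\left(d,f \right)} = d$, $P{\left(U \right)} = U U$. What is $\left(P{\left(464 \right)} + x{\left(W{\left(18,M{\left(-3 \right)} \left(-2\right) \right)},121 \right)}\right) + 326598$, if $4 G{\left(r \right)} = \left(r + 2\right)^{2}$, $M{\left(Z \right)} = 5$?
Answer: $543398$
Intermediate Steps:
$P{\left(U \right)} = U^{2}$
$G{\left(r \right)} = \frac{\left(2 + r\right)^{2}}{4}$ ($G{\left(r \right)} = \frac{\left(r + 2\right)^{2}}{4} = \frac{\left(2 + r\right)^{2}}{4}$)
$x{\left(v,a \right)} = 78 v + \frac{\left(2 + v\right)^{2}}{4}$
$\left(P{\left(464 \right)} + x{\left(W{\left(18,M{\left(-3 \right)} \left(-2\right) \right)},121 \right)}\right) + 326598 = \left(464^{2} + \left(78 \cdot 18 + \frac{\left(2 + 18\right)^{2}}{4}\right)\right) + 326598 = \left(215296 + \left(1404 + \frac{20^{2}}{4}\right)\right) + 326598 = \left(215296 + \left(1404 + \frac{1}{4} \cdot 400\right)\right) + 326598 = \left(215296 + \left(1404 + 100\right)\right) + 326598 = \left(215296 + 1504\right) + 326598 = 216800 + 326598 = 543398$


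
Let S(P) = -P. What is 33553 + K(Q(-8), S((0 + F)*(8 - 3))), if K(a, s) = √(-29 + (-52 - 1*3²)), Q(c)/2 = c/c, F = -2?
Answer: 33553 + 3*I*√10 ≈ 33553.0 + 9.4868*I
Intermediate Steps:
Q(c) = 2 (Q(c) = 2*(c/c) = 2*1 = 2)
K(a, s) = 3*I*√10 (K(a, s) = √(-29 + (-52 - 1*9)) = √(-29 + (-52 - 9)) = √(-29 - 61) = √(-90) = 3*I*√10)
33553 + K(Q(-8), S((0 + F)*(8 - 3))) = 33553 + 3*I*√10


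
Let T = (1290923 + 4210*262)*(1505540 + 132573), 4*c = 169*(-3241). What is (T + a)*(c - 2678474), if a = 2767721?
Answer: -11040761777609595000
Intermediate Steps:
c = -547729/4 (c = (169*(-3241))/4 = (¼)*(-547729) = -547729/4 ≈ -1.3693e+5)
T = 3921549149559 (T = (1290923 + 1103020)*1638113 = 2393943*1638113 = 3921549149559)
(T + a)*(c - 2678474) = (3921549149559 + 2767721)*(-547729/4 - 2678474) = 3921551917280*(-11261625/4) = -11040761777609595000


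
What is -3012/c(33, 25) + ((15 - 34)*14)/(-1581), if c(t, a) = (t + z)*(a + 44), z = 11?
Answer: -329533/399993 ≈ -0.82385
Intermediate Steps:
c(t, a) = (11 + t)*(44 + a) (c(t, a) = (t + 11)*(a + 44) = (11 + t)*(44 + a))
-3012/c(33, 25) + ((15 - 34)*14)/(-1581) = -3012/(484 + 11*25 + 44*33 + 25*33) + ((15 - 34)*14)/(-1581) = -3012/(484 + 275 + 1452 + 825) - 19*14*(-1/1581) = -3012/3036 - 266*(-1/1581) = -3012*1/3036 + 266/1581 = -251/253 + 266/1581 = -329533/399993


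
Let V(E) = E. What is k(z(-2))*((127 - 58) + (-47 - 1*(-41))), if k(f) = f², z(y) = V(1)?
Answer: 63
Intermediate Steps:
z(y) = 1
k(z(-2))*((127 - 58) + (-47 - 1*(-41))) = 1²*((127 - 58) + (-47 - 1*(-41))) = 1*(69 + (-47 + 41)) = 1*(69 - 6) = 1*63 = 63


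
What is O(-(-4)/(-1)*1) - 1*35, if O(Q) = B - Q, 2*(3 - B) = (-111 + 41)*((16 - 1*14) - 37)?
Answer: -1253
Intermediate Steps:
B = -1222 (B = 3 - (-111 + 41)*((16 - 1*14) - 37)/2 = 3 - (-35)*((16 - 14) - 37) = 3 - (-35)*(2 - 37) = 3 - (-35)*(-35) = 3 - ½*2450 = 3 - 1225 = -1222)
O(Q) = -1222 - Q
O(-(-4)/(-1)*1) - 1*35 = (-1222 - (-(-4)/(-1))) - 1*35 = (-1222 - (-(-4)*(-1))) - 35 = (-1222 - (-4*1)) - 35 = (-1222 - (-4)) - 35 = (-1222 - 1*(-4)) - 35 = (-1222 + 4) - 35 = -1218 - 35 = -1253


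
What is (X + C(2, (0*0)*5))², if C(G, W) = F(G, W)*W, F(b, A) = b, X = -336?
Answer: 112896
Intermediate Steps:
C(G, W) = G*W
(X + C(2, (0*0)*5))² = (-336 + 2*((0*0)*5))² = (-336 + 2*(0*5))² = (-336 + 2*0)² = (-336 + 0)² = (-336)² = 112896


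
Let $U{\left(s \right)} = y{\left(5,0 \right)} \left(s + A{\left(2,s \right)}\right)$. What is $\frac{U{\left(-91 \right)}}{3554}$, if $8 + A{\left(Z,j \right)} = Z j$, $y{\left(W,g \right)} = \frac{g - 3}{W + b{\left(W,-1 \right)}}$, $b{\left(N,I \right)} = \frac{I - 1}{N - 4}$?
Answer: $\frac{281}{3554} \approx 0.079066$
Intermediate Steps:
$b{\left(N,I \right)} = \frac{-1 + I}{-4 + N}$
$y{\left(W,g \right)} = \frac{-3 + g}{W - \frac{2}{-4 + W}}$ ($y{\left(W,g \right)} = \frac{g - 3}{W + \frac{-1 - 1}{-4 + W}} = \frac{-3 + g}{W + \frac{1}{-4 + W} \left(-2\right)} = \frac{-3 + g}{W - \frac{2}{-4 + W}}$)
$A{\left(Z,j \right)} = -8 + Z j$
$U{\left(s \right)} = 8 - 3 s$ ($U{\left(s \right)} = \frac{\left(-4 + 5\right) \left(-3 + 0\right)}{-2 + 5 \left(-4 + 5\right)} \left(s + \left(-8 + 2 s\right)\right) = \frac{1}{-2 + 5 \cdot 1} \cdot 1 \left(-3\right) \left(-8 + 3 s\right) = \frac{1}{-2 + 5} \cdot 1 \left(-3\right) \left(-8 + 3 s\right) = \frac{1}{3} \cdot 1 \left(-3\right) \left(-8 + 3 s\right) = - (-8 + 3 s) = 8 - 3 s$)
$\frac{U{\left(-91 \right)}}{3554} = \frac{8 - -273}{3554} = \left(8 + 273\right) \frac{1}{3554} = 281 \cdot \frac{1}{3554} = \frac{281}{3554}$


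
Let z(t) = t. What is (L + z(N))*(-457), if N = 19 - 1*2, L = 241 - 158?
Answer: -45700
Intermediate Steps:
L = 83
N = 17 (N = 19 - 2 = 17)
(L + z(N))*(-457) = (83 + 17)*(-457) = 100*(-457) = -45700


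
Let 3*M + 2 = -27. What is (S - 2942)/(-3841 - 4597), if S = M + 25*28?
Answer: 6755/25314 ≈ 0.26685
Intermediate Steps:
M = -29/3 (M = -⅔ + (⅓)*(-27) = -⅔ - 9 = -29/3 ≈ -9.6667)
S = 2071/3 (S = -29/3 + 25*28 = -29/3 + 700 = 2071/3 ≈ 690.33)
(S - 2942)/(-3841 - 4597) = (2071/3 - 2942)/(-3841 - 4597) = -6755/3/(-8438) = -6755/3*(-1/8438) = 6755/25314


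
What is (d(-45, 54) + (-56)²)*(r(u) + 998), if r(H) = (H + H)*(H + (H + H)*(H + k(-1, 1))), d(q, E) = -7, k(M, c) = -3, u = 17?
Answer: 55571040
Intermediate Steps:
r(H) = 2*H*(H + 2*H*(-3 + H)) (r(H) = (H + H)*(H + (H + H)*(H - 3)) = (2*H)*(H + (2*H)*(-3 + H)) = (2*H)*(H + 2*H*(-3 + H)) = 2*H*(H + 2*H*(-3 + H)))
(d(-45, 54) + (-56)²)*(r(u) + 998) = (-7 + (-56)²)*(17²*(-10 + 4*17) + 998) = (-7 + 3136)*(289*(-10 + 68) + 998) = 3129*(289*58 + 998) = 3129*(16762 + 998) = 3129*17760 = 55571040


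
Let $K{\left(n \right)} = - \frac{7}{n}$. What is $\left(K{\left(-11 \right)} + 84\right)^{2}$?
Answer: $\frac{866761}{121} \approx 7163.3$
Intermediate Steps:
$\left(K{\left(-11 \right)} + 84\right)^{2} = \left(- \frac{7}{-11} + 84\right)^{2} = \left(\left(-7\right) \left(- \frac{1}{11}\right) + 84\right)^{2} = \left(\frac{7}{11} + 84\right)^{2} = \left(\frac{931}{11}\right)^{2} = \frac{866761}{121}$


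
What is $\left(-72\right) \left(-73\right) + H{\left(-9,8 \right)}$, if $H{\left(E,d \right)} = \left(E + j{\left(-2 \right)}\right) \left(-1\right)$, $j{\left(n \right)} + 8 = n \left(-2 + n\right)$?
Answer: $5265$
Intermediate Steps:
$j{\left(n \right)} = -8 + n \left(-2 + n\right)$
$H{\left(E,d \right)} = - E$ ($H{\left(E,d \right)} = \left(E - \left(4 - 4\right)\right) \left(-1\right) = \left(E + \left(-8 + 4 + 4\right)\right) \left(-1\right) = \left(E + 0\right) \left(-1\right) = E \left(-1\right) = - E$)
$\left(-72\right) \left(-73\right) + H{\left(-9,8 \right)} = \left(-72\right) \left(-73\right) - -9 = 5256 + 9 = 5265$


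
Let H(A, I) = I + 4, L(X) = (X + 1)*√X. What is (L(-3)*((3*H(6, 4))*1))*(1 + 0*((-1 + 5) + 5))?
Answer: -48*I*√3 ≈ -83.138*I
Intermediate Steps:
L(X) = √X*(1 + X) (L(X) = (1 + X)*√X = √X*(1 + X))
H(A, I) = 4 + I
(L(-3)*((3*H(6, 4))*1))*(1 + 0*((-1 + 5) + 5)) = ((√(-3)*(1 - 3))*((3*(4 + 4))*1))*(1 + 0*((-1 + 5) + 5)) = (((I*√3)*(-2))*((3*8)*1))*(1 + 0*(4 + 5)) = ((-2*I*√3)*(24*1))*(1 + 0*9) = (-2*I*√3*24)*(1 + 0) = -48*I*√3*1 = -48*I*√3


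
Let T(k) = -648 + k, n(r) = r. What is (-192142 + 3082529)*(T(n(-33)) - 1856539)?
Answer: -5368084544140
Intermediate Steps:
(-192142 + 3082529)*(T(n(-33)) - 1856539) = (-192142 + 3082529)*((-648 - 33) - 1856539) = 2890387*(-681 - 1856539) = 2890387*(-1857220) = -5368084544140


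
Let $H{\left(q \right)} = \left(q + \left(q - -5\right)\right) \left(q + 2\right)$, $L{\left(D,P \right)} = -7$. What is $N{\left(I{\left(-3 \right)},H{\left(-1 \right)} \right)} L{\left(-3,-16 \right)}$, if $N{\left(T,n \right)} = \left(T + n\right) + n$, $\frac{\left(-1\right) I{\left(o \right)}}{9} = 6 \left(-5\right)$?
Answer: $-1932$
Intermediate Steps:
$H{\left(q \right)} = \left(2 + q\right) \left(5 + 2 q\right)$ ($H{\left(q \right)} = \left(q + \left(q + 5\right)\right) \left(2 + q\right) = \left(q + \left(5 + q\right)\right) \left(2 + q\right) = \left(5 + 2 q\right) \left(2 + q\right) = \left(2 + q\right) \left(5 + 2 q\right)$)
$I{\left(o \right)} = 270$ ($I{\left(o \right)} = - 9 \cdot 6 \left(-5\right) = \left(-9\right) \left(-30\right) = 270$)
$N{\left(T,n \right)} = T + 2 n$
$N{\left(I{\left(-3 \right)},H{\left(-1 \right)} \right)} L{\left(-3,-16 \right)} = \left(270 + 2 \left(10 + 2 \left(-1\right)^{2} + 9 \left(-1\right)\right)\right) \left(-7\right) = \left(270 + 2 \left(10 + 2 \cdot 1 - 9\right)\right) \left(-7\right) = \left(270 + 2 \left(10 + 2 - 9\right)\right) \left(-7\right) = \left(270 + 2 \cdot 3\right) \left(-7\right) = \left(270 + 6\right) \left(-7\right) = 276 \left(-7\right) = -1932$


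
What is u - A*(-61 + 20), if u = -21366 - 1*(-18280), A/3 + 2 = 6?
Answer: -2594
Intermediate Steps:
A = 12 (A = -6 + 3*6 = -6 + 18 = 12)
u = -3086 (u = -21366 + 18280 = -3086)
u - A*(-61 + 20) = -3086 - 12*(-61 + 20) = -3086 - 12*(-41) = -3086 - 1*(-492) = -3086 + 492 = -2594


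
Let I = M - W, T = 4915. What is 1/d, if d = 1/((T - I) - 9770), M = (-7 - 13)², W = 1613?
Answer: -3642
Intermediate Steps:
M = 400 (M = (-20)² = 400)
I = -1213 (I = 400 - 1*1613 = 400 - 1613 = -1213)
d = -1/3642 (d = 1/((4915 - 1*(-1213)) - 9770) = 1/((4915 + 1213) - 9770) = 1/(6128 - 9770) = 1/(-3642) = -1/3642 ≈ -0.00027457)
1/d = 1/(-1/3642) = -3642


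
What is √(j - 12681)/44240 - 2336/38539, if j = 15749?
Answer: -2336/38539 + √767/22120 ≈ -0.059362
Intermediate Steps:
√(j - 12681)/44240 - 2336/38539 = √(15749 - 12681)/44240 - 2336/38539 = √3068*(1/44240) - 2336*1/38539 = (2*√767)*(1/44240) - 2336/38539 = √767/22120 - 2336/38539 = -2336/38539 + √767/22120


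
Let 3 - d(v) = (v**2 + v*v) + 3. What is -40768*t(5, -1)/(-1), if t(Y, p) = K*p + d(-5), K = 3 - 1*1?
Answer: -2119936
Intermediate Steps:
d(v) = -2*v**2 (d(v) = 3 - ((v**2 + v*v) + 3) = 3 - ((v**2 + v**2) + 3) = 3 - (2*v**2 + 3) = 3 - (3 + 2*v**2) = 3 + (-3 - 2*v**2) = -2*v**2)
K = 2 (K = 3 - 1 = 2)
t(Y, p) = -50 + 2*p (t(Y, p) = 2*p - 2*(-5)**2 = 2*p - 2*25 = 2*p - 50 = -50 + 2*p)
-40768*t(5, -1)/(-1) = -40768*(-50 + 2*(-1))/(-1) = -40768*(-50 - 2)*(-1) = -40768*(-52*(-1)) = -40768*52 = -392*5408 = -2119936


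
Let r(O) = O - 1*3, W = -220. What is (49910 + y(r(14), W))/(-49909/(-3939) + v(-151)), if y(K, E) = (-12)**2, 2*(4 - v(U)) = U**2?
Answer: -394325412/89681809 ≈ -4.3969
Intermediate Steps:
r(O) = -3 + O (r(O) = O - 3 = -3 + O)
v(U) = 4 - U**2/2
y(K, E) = 144
(49910 + y(r(14), W))/(-49909/(-3939) + v(-151)) = (49910 + 144)/(-49909/(-3939) + (4 - 1/2*(-151)**2)) = 50054/(-49909*(-1/3939) + (4 - 1/2*22801)) = 50054/(49909/3939 + (4 - 22801/2)) = 50054/(49909/3939 - 22793/2) = 50054/(-89681809/7878) = 50054*(-7878/89681809) = -394325412/89681809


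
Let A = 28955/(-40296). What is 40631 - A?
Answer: 1637295731/40296 ≈ 40632.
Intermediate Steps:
A = -28955/40296 (A = 28955*(-1/40296) = -28955/40296 ≈ -0.71856)
40631 - A = 40631 - 1*(-28955/40296) = 40631 + 28955/40296 = 1637295731/40296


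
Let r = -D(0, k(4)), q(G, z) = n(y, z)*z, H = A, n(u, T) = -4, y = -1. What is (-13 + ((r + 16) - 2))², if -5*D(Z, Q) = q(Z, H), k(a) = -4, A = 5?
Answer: 9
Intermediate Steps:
H = 5
q(G, z) = -4*z
D(Z, Q) = 4 (D(Z, Q) = -(-4)*5/5 = -⅕*(-20) = 4)
r = -4 (r = -1*4 = -4)
(-13 + ((r + 16) - 2))² = (-13 + ((-4 + 16) - 2))² = (-13 + (12 - 2))² = (-13 + 10)² = (-3)² = 9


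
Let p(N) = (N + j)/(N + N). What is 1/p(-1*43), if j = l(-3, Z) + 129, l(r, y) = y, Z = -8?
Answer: -43/39 ≈ -1.1026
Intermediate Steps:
j = 121 (j = -8 + 129 = 121)
p(N) = (121 + N)/(2*N) (p(N) = (N + 121)/(N + N) = (121 + N)/((2*N)) = (121 + N)*(1/(2*N)) = (121 + N)/(2*N))
1/p(-1*43) = 1/((121 - 1*43)/(2*((-1*43)))) = 1/((1/2)*(121 - 43)/(-43)) = 1/((1/2)*(-1/43)*78) = 1/(-39/43) = -43/39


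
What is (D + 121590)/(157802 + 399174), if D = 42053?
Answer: 163643/556976 ≈ 0.29381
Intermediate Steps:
(D + 121590)/(157802 + 399174) = (42053 + 121590)/(157802 + 399174) = 163643/556976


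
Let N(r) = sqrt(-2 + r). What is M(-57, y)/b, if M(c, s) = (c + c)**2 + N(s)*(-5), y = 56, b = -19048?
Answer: -3249/4762 + 15*sqrt(6)/19048 ≈ -0.68035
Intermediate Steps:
M(c, s) = -5*sqrt(-2 + s) + 4*c**2 (M(c, s) = (c + c)**2 + sqrt(-2 + s)*(-5) = (2*c)**2 - 5*sqrt(-2 + s) = 4*c**2 - 5*sqrt(-2 + s) = -5*sqrt(-2 + s) + 4*c**2)
M(-57, y)/b = (-5*sqrt(-2 + 56) + 4*(-57)**2)/(-19048) = (-15*sqrt(6) + 4*3249)*(-1/19048) = (-15*sqrt(6) + 12996)*(-1/19048) = (12996 - 15*sqrt(6))*(-1/19048) = -3249/4762 + 15*sqrt(6)/19048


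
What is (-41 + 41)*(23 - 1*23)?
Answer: 0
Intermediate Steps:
(-41 + 41)*(23 - 1*23) = 0*(23 - 23) = 0*0 = 0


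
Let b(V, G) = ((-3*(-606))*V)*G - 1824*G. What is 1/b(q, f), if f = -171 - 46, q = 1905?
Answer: -1/751138122 ≈ -1.3313e-9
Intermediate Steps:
f = -217
b(V, G) = -1824*G + 1818*G*V (b(V, G) = (1818*V)*G - 1824*G = 1818*G*V - 1824*G = -1824*G + 1818*G*V)
1/b(q, f) = 1/(6*(-217)*(-304 + 303*1905)) = 1/(6*(-217)*(-304 + 577215)) = 1/(6*(-217)*576911) = 1/(-751138122) = -1/751138122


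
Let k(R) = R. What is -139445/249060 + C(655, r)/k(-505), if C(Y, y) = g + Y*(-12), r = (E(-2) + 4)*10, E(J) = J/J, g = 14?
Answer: 376741007/25155060 ≈ 14.977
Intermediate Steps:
E(J) = 1
r = 50 (r = (1 + 4)*10 = 5*10 = 50)
C(Y, y) = 14 - 12*Y (C(Y, y) = 14 + Y*(-12) = 14 - 12*Y)
-139445/249060 + C(655, r)/k(-505) = -139445/249060 + (14 - 12*655)/(-505) = -139445*1/249060 + (14 - 7860)*(-1/505) = -27889/49812 - 7846*(-1/505) = -27889/49812 + 7846/505 = 376741007/25155060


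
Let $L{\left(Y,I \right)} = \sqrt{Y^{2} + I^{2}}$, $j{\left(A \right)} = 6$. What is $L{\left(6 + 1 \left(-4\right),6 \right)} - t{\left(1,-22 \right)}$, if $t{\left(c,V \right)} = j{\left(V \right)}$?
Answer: $-6 + 2 \sqrt{10} \approx 0.32456$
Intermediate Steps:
$t{\left(c,V \right)} = 6$
$L{\left(Y,I \right)} = \sqrt{I^{2} + Y^{2}}$
$L{\left(6 + 1 \left(-4\right),6 \right)} - t{\left(1,-22 \right)} = \sqrt{6^{2} + \left(6 + 1 \left(-4\right)\right)^{2}} - 6 = \sqrt{36 + \left(6 - 4\right)^{2}} - 6 = \sqrt{36 + 2^{2}} - 6 = \sqrt{36 + 4} - 6 = \sqrt{40} - 6 = 2 \sqrt{10} - 6 = -6 + 2 \sqrt{10}$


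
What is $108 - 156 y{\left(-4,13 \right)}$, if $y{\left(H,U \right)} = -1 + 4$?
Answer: $-360$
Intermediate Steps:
$y{\left(H,U \right)} = 3$
$108 - 156 y{\left(-4,13 \right)} = 108 - 468 = -360$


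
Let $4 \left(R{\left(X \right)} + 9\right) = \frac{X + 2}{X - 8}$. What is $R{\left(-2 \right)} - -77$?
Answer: $68$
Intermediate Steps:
$R{\left(X \right)} = -9 + \frac{2 + X}{4 \left(-8 + X\right)}$ ($R{\left(X \right)} = -9 + \frac{\left(X + 2\right) \frac{1}{X - 8}}{4} = -9 + \frac{\left(2 + X\right) \frac{1}{-8 + X}}{4} = -9 + \frac{\frac{1}{-8 + X} \left(2 + X\right)}{4} = -9 + \frac{2 + X}{4 \left(-8 + X\right)}$)
$R{\left(-2 \right)} - -77 = \frac{5 \left(58 - -14\right)}{4 \left(-8 - 2\right)} - -77 = \frac{5 \left(58 + 14\right)}{4 \left(-10\right)} + 77 = \frac{5}{4} \left(- \frac{1}{10}\right) 72 + 77 = -9 + 77 = 68$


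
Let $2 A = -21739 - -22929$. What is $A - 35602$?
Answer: $-35007$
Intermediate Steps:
$A = 595$ ($A = \frac{-21739 - -22929}{2} = \frac{-21739 + 22929}{2} = \frac{1}{2} \cdot 1190 = 595$)
$A - 35602 = 595 - 35602 = -35007$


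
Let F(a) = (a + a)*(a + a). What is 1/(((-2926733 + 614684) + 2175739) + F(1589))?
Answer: 1/9963374 ≈ 1.0037e-7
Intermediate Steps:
F(a) = 4*a**2 (F(a) = (2*a)*(2*a) = 4*a**2)
1/(((-2926733 + 614684) + 2175739) + F(1589)) = 1/(((-2926733 + 614684) + 2175739) + 4*1589**2) = 1/((-2312049 + 2175739) + 4*2524921) = 1/(-136310 + 10099684) = 1/9963374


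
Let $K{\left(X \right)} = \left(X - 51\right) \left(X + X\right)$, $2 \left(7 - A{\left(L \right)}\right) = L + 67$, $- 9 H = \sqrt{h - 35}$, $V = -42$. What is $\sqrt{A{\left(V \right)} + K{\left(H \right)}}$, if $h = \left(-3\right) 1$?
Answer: $\frac{\sqrt{-2086 + 3672 i \sqrt{38}}}{18} \approx 5.6445 + 6.1886 i$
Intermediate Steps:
$h = -3$
$H = - \frac{i \sqrt{38}}{9}$ ($H = - \frac{\sqrt{-3 - 35}}{9} = - \frac{\sqrt{-38}}{9} = - \frac{i \sqrt{38}}{9} \approx - 0.68493 i$)
$A{\left(L \right)} = - \frac{53}{2} - \frac{L}{2}$ ($A{\left(L \right)} = 7 - \frac{L + 67}{2} = 7 - \frac{67 + L}{2} = 7 - \left(\frac{67}{2} + \frac{L}{2}\right) = - \frac{53}{2} - \frac{L}{2}$)
$K{\left(X \right)} = 2 X \left(-51 + X\right)$ ($K{\left(X \right)} = \left(-51 + X\right) 2 X = 2 X \left(-51 + X\right)$)
$\sqrt{A{\left(V \right)} + K{\left(H \right)}} = \sqrt{\left(- \frac{53}{2} - -21\right) + 2 \left(- \frac{i \sqrt{38}}{9}\right) \left(-51 - \frac{i \sqrt{38}}{9}\right)} = \sqrt{\left(- \frac{53}{2} + 21\right) - \frac{2 i \sqrt{38} \left(-51 - \frac{i \sqrt{38}}{9}\right)}{9}} = \sqrt{- \frac{11}{2} - \frac{2 i \sqrt{38} \left(-51 - \frac{i \sqrt{38}}{9}\right)}{9}}$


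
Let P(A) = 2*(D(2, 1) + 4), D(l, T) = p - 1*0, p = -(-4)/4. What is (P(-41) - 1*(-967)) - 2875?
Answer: -1898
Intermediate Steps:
p = 1 (p = -(-4)/4 = -1*(-1) = 1)
D(l, T) = 1 (D(l, T) = 1 - 1*0 = 1 + 0 = 1)
P(A) = 10 (P(A) = 2*(1 + 4) = 2*5 = 10)
(P(-41) - 1*(-967)) - 2875 = (10 - 1*(-967)) - 2875 = (10 + 967) - 2875 = 977 - 2875 = -1898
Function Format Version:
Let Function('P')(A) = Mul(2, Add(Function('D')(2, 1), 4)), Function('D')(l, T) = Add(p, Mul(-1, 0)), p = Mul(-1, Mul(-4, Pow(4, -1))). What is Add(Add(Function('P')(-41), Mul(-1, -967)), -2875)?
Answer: -1898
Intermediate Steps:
p = 1 (p = Mul(-1, Mul(-4, Rational(1, 4))) = Mul(-1, -1) = 1)
Function('D')(l, T) = 1 (Function('D')(l, T) = Add(1, Mul(-1, 0)) = Add(1, 0) = 1)
Function('P')(A) = 10 (Function('P')(A) = Mul(2, Add(1, 4)) = Mul(2, 5) = 10)
Add(Add(Function('P')(-41), Mul(-1, -967)), -2875) = Add(Add(10, Mul(-1, -967)), -2875) = Add(Add(10, 967), -2875) = Add(977, -2875) = -1898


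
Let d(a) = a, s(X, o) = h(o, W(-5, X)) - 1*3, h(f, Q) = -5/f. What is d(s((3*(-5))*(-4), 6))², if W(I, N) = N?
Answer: 529/36 ≈ 14.694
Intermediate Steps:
s(X, o) = -3 - 5/o (s(X, o) = -5/o - 1*3 = -5/o - 3 = -3 - 5/o)
d(s((3*(-5))*(-4), 6))² = (-3 - 5/6)² = (-3 - 5*⅙)² = (-3 - ⅚)² = (-23/6)² = 529/36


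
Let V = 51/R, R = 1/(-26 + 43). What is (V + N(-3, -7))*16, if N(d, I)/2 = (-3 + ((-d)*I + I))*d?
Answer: 16848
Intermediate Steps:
R = 1/17 ≈ 0.058824
N(d, I) = 2*d*(-3 + I - I*d) (N(d, I) = 2*((-3 + ((-d)*I + I))*d) = 2*((-3 + (-I*d + I))*d) = 2*((-3 + (I - I*d))*d) = 2*((-3 + I - I*d)*d) = 2*(d*(-3 + I - I*d)) = 2*d*(-3 + I - I*d))
V = 867 (V = 51/(1/17) = 51*17 = 867)
(V + N(-3, -7))*16 = (867 + 2*(-3)*(-3 - 7 - 1*(-7)*(-3)))*16 = (867 + 2*(-3)*(-3 - 7 - 21))*16 = (867 + 2*(-3)*(-31))*16 = (867 + 186)*16 = 1053*16 = 16848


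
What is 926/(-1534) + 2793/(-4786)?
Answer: -4358149/3670862 ≈ -1.1872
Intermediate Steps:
926/(-1534) + 2793/(-4786) = 926*(-1/1534) + 2793*(-1/4786) = -463/767 - 2793/4786 = -4358149/3670862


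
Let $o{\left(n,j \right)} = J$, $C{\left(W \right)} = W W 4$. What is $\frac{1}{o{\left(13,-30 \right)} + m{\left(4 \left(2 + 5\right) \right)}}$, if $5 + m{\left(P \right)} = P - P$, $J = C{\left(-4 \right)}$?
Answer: $\frac{1}{59} \approx 0.016949$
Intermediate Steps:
$C{\left(W \right)} = 4 W^{2}$ ($C{\left(W \right)} = W^{2} \cdot 4 = 4 W^{2}$)
$J = 64$ ($J = 4 \left(-4\right)^{2} = 4 \cdot 16 = 64$)
$m{\left(P \right)} = -5$ ($m{\left(P \right)} = -5 + \left(P - P\right) = -5 + 0 = -5$)
$o{\left(n,j \right)} = 64$
$\frac{1}{o{\left(13,-30 \right)} + m{\left(4 \left(2 + 5\right) \right)}} = \frac{1}{64 - 5} = \frac{1}{59}$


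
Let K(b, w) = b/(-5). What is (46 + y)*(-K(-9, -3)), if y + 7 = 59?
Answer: -882/5 ≈ -176.40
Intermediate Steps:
y = 52 (y = -7 + 59 = 52)
K(b, w) = -b/5
(46 + y)*(-K(-9, -3)) = (46 + 52)*(-(-1)*(-9)/5) = 98*(-1*9/5) = 98*(-9/5) = -882/5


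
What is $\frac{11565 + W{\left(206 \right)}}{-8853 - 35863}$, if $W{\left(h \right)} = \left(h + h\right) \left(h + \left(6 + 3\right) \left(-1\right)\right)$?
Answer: $- \frac{13247}{6388} \approx -2.0737$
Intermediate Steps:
$W{\left(h \right)} = 2 h \left(-9 + h\right)$ ($W{\left(h \right)} = 2 h \left(h + 9 \left(-1\right)\right) = 2 h \left(h - 9\right) = 2 h \left(-9 + h\right)$)
$\frac{11565 + W{\left(206 \right)}}{-8853 - 35863} = \frac{11565 + 2 \cdot 206 \left(-9 + 206\right)}{-8853 - 35863} = \frac{11565 + 2 \cdot 206 \cdot 197}{-44716} = \left(11565 + 81164\right) \left(- \frac{1}{44716}\right) = 92729 \left(- \frac{1}{44716}\right) = - \frac{13247}{6388}$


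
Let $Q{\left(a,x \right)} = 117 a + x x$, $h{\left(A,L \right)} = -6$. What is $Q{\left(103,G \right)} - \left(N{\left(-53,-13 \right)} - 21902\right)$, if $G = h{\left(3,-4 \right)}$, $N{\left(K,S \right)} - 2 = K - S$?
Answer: $34027$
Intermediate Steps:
$N{\left(K,S \right)} = 2 + K - S$ ($N{\left(K,S \right)} = 2 + \left(K - S\right) = 2 + K - S$)
$G = -6$
$Q{\left(a,x \right)} = x^{2} + 117 a$ ($Q{\left(a,x \right)} = 117 a + x^{2} = x^{2} + 117 a$)
$Q{\left(103,G \right)} - \left(N{\left(-53,-13 \right)} - 21902\right) = \left(\left(-6\right)^{2} + 117 \cdot 103\right) - \left(\left(2 - 53 - -13\right) - 21902\right) = \left(36 + 12051\right) - \left(\left(2 - 53 + 13\right) - 21902\right) = 12087 - \left(-38 - 21902\right) = 12087 - -21940 = 12087 + 21940 = 34027$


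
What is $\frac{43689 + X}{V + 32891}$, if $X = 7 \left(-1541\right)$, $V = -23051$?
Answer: $\frac{16451}{4920} \approx 3.3437$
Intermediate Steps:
$X = -10787$
$\frac{43689 + X}{V + 32891} = \frac{43689 - 10787}{-23051 + 32891} = \frac{32902}{9840} = 32902 \cdot \frac{1}{9840} = \frac{16451}{4920}$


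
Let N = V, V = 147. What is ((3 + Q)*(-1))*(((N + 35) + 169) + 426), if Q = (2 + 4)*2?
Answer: -11655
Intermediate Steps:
Q = 12 (Q = 6*2 = 12)
N = 147
((3 + Q)*(-1))*(((N + 35) + 169) + 426) = ((3 + 12)*(-1))*(((147 + 35) + 169) + 426) = (15*(-1))*((182 + 169) + 426) = -15*(351 + 426) = -15*777 = -11655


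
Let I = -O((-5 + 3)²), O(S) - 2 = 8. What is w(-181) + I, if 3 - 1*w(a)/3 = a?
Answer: 542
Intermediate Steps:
O(S) = 10 (O(S) = 2 + 8 = 10)
w(a) = 9 - 3*a
I = -10 (I = -1*10 = -10)
w(-181) + I = (9 - 3*(-181)) - 10 = (9 + 543) - 10 = 552 - 10 = 542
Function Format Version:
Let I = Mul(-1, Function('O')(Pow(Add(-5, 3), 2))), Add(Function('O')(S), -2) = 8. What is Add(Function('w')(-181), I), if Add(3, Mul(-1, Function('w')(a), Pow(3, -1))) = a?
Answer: 542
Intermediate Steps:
Function('O')(S) = 10 (Function('O')(S) = Add(2, 8) = 10)
Function('w')(a) = Add(9, Mul(-3, a))
I = -10 (I = Mul(-1, 10) = -10)
Add(Function('w')(-181), I) = Add(Add(9, Mul(-3, -181)), -10) = Add(Add(9, 543), -10) = Add(552, -10) = 542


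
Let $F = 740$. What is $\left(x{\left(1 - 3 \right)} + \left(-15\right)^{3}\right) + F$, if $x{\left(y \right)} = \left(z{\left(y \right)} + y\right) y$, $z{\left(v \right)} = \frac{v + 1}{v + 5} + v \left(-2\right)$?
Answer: $- \frac{7915}{3} \approx -2638.3$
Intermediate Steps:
$z{\left(v \right)} = - 2 v + \frac{1 + v}{5 + v}$ ($z{\left(v \right)} = \frac{1 + v}{5 + v} - 2 v = - 2 v + \frac{1 + v}{5 + v}$)
$x{\left(y \right)} = y \left(y + \frac{1 - 9 y - 2 y^{2}}{5 + y}\right)$ ($x{\left(y \right)} = \left(\frac{1 - 9 y - 2 y^{2}}{5 + y} + y\right) y = \left(y + \frac{1 - 9 y - 2 y^{2}}{5 + y}\right) y = y \left(y + \frac{1 - 9 y - 2 y^{2}}{5 + y}\right)$)
$\left(x{\left(1 - 3 \right)} + \left(-15\right)^{3}\right) + F = \left(\frac{\left(1 - 3\right) \left(1 - \left(1 - 3\right)^{2} - 4 \left(1 - 3\right)\right)}{5 + \left(1 - 3\right)} + \left(-15\right)^{3}\right) + 740 = \left(\frac{\left(1 - 3\right) \left(1 - \left(1 - 3\right)^{2} - 4 \left(1 - 3\right)\right)}{5 + \left(1 - 3\right)} - 3375\right) + 740 = \left(- \frac{2 \left(1 - \left(-2\right)^{2} - -8\right)}{5 - 2} - 3375\right) + 740 = \left(- \frac{2 \left(1 - 4 + 8\right)}{3} - 3375\right) + 740 = \left(\left(-2\right) \frac{1}{3} \left(1 - 4 + 8\right) - 3375\right) + 740 = \left(\left(-2\right) \frac{1}{3} \cdot 5 - 3375\right) + 740 = \left(- \frac{10}{3} - 3375\right) + 740 = - \frac{10135}{3} + 740 = - \frac{7915}{3}$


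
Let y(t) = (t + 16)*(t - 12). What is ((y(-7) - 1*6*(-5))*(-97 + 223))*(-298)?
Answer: 5294268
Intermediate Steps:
y(t) = (-12 + t)*(16 + t) (y(t) = (16 + t)*(-12 + t) = (-12 + t)*(16 + t))
((y(-7) - 1*6*(-5))*(-97 + 223))*(-298) = (((-192 + (-7)**2 + 4*(-7)) - 1*6*(-5))*(-97 + 223))*(-298) = (((-192 + 49 - 28) - 6*(-5))*126)*(-298) = ((-171 + 30)*126)*(-298) = -141*126*(-298) = -17766*(-298) = 5294268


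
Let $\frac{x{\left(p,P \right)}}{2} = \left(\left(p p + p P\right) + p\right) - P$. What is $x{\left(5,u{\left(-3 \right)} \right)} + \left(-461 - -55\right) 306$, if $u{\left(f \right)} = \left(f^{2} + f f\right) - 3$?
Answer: $-124056$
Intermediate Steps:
$u{\left(f \right)} = -3 + 2 f^{2}$ ($u{\left(f \right)} = \left(f^{2} + f^{2}\right) - 3 = 2 f^{2} - 3 = -3 + 2 f^{2}$)
$x{\left(p,P \right)} = - 2 P + 2 p + 2 p^{2} + 2 P p$ ($x{\left(p,P \right)} = 2 \left(\left(\left(p p + p P\right) + p\right) - P\right) = 2 \left(\left(\left(p^{2} + P p\right) + p\right) - P\right) = 2 \left(\left(p + p^{2} + P p\right) - P\right) = 2 \left(p + p^{2} - P + P p\right) = - 2 P + 2 p + 2 p^{2} + 2 P p$)
$x{\left(5,u{\left(-3 \right)} \right)} + \left(-461 - -55\right) 306 = \left(- 2 \left(-3 + 2 \left(-3\right)^{2}\right) + 2 \cdot 5 + 2 \cdot 5^{2} + 2 \left(-3 + 2 \left(-3\right)^{2}\right) 5\right) + \left(-461 - -55\right) 306 = \left(- 2 \left(-3 + 2 \cdot 9\right) + 10 + 2 \cdot 25 + 2 \left(-3 + 2 \cdot 9\right) 5\right) + \left(-461 + 55\right) 306 = \left(- 2 \left(-3 + 18\right) + 10 + 50 + 2 \left(-3 + 18\right) 5\right) - 124236 = \left(\left(-2\right) 15 + 10 + 50 + 2 \cdot 15 \cdot 5\right) - 124236 = \left(-30 + 10 + 50 + 150\right) - 124236 = 180 - 124236 = -124056$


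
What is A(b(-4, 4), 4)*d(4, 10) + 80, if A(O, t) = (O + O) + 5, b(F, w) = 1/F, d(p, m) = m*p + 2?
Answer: 269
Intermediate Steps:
d(p, m) = 2 + m*p
A(O, t) = 5 + 2*O (A(O, t) = 2*O + 5 = 5 + 2*O)
A(b(-4, 4), 4)*d(4, 10) + 80 = (5 + 2/(-4))*(2 + 10*4) + 80 = (5 + 2*(-¼))*(2 + 40) + 80 = (5 - ½)*42 + 80 = (9/2)*42 + 80 = 189 + 80 = 269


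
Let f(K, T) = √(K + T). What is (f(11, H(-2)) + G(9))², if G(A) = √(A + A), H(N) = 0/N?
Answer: 29 + 6*√22 ≈ 57.143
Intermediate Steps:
H(N) = 0
G(A) = √2*√A (G(A) = √(2*A) = √2*√A)
(f(11, H(-2)) + G(9))² = (√(11 + 0) + √2*√9)² = (√11 + √2*3)² = (√11 + 3*√2)²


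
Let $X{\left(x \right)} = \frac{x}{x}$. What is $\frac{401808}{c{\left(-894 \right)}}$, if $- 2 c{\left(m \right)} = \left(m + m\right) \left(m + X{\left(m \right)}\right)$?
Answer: $- \frac{66968}{133057} \approx -0.5033$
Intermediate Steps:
$X{\left(x \right)} = 1$
$c{\left(m \right)} = - m \left(1 + m\right)$ ($c{\left(m \right)} = - \frac{\left(m + m\right) \left(m + 1\right)}{2} = - \frac{2 m \left(1 + m\right)}{2} = - m \left(1 + m\right)$)
$\frac{401808}{c{\left(-894 \right)}} = \frac{401808}{\left(-1\right) \left(-894\right) \left(1 - 894\right)} = \frac{401808}{\left(-1\right) \left(-894\right) \left(-893\right)} = \frac{401808}{-798342} = 401808 \left(- \frac{1}{798342}\right) = - \frac{66968}{133057}$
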